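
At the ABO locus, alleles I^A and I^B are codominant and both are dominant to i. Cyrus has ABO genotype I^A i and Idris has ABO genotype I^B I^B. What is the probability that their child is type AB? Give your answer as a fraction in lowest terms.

ABO cross I^A i × I^B I^B → offspring phenotypes: 1/2 B, 1/2 AB.
So P(type AB) = 1/2.

1/2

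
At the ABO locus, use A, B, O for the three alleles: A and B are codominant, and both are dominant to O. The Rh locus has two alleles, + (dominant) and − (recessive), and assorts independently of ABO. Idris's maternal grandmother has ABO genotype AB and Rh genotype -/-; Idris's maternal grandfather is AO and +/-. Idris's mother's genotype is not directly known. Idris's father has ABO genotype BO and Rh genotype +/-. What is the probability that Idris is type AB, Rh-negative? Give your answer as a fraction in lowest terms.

Idris's mother's ABO genotype from AB × AO: 1/4 AA, 1/4 AB, 1/4 AO, 1/4 BO.
Crossing each possibility with the father BO and summing P(type AB): 1/4·1/2 + 1/4·1/4 + 1/4·1/4 + 1/4·0 = 1/4.
Similarly for Rh via the mother's Rh distribution: P(Rh-) = 3/8.
Independent loci: 1/4 × 3/8 = 3/32.

3/32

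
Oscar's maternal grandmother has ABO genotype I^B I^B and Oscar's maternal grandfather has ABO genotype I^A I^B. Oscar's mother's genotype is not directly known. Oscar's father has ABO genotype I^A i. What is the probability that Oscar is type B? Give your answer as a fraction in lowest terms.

3/8

Oscar's mother's ABO genotype from I^B I^B × I^A I^B: 1/2 I^A I^B, 1/2 I^B I^B.
Crossing each possibility with the father I^A i and summing P(type B): 1/2·1/4 + 1/2·1/2 = 3/8.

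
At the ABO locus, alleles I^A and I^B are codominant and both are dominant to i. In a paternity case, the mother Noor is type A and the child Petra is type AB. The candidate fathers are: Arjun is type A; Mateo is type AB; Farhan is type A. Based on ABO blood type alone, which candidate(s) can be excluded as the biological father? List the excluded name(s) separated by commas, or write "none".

Arjun, Farhan

A candidate is excluded only if no genotype consistent with his phenotype could produce a type AB child with a type A mother.
Arjun (type A): no genotype consistent with that phenotype can produce a type-AB child with a type-A mother.
Farhan (type A): no genotype consistent with that phenotype can produce a type-AB child with a type-A mother.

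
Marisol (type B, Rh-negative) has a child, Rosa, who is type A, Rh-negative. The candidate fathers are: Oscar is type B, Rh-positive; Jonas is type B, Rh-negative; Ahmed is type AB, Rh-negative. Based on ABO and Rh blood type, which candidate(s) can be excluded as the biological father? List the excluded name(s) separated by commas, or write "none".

A candidate is excluded only if no genotype consistent with his phenotype could produce a type A, Rh-negative child with a type B, Rh-negative mother.
Oscar (type B, Rh+): no genotype consistent with that phenotype can produce a type-A Rh- child with a type-B mother.
Jonas (type B, Rh-): no genotype consistent with that phenotype can produce a type-A Rh- child with a type-B mother.

Oscar, Jonas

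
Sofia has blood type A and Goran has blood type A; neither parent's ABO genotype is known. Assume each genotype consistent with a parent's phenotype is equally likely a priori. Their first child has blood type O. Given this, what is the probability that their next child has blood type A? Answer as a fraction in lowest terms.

3/4

Possible genotypes: Sofia ∈ {AA, AO}; Goran ∈ {AA, AO}.
Weight each parental genotype pair by prior × P(type-O child):
  AO × AO: posterior weight 1; P(next child type A) = 3/4.
Weighted sum = 3/4.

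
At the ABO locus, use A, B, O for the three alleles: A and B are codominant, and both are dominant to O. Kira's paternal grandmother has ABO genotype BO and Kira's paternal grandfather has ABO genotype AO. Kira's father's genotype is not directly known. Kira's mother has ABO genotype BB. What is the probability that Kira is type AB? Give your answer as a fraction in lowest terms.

Kira's father's ABO genotype from BO × AO: 1/4 AB, 1/4 AO, 1/4 BO, 1/4 OO.
Crossing each possibility with the mother BB and summing P(type AB): 1/4·1/2 + 1/4·1/2 + 1/4·0 + 1/4·0 = 1/4.

1/4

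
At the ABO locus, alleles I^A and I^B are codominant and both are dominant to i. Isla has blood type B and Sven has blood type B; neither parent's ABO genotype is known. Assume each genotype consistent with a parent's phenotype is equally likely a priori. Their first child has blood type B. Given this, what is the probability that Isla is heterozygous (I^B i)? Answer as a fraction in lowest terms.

Possible genotypes: Isla ∈ {I^B I^B, I^B i}; Sven ∈ {I^B I^B, I^B i}.
Weight each parental genotype pair by prior × P(type-B child):
  I^B I^B × I^B I^B: posterior weight 4/15.
  I^B I^B × I^B i: posterior weight 4/15.
  I^B i × I^B I^B: posterior weight 4/15.
  I^B i × I^B i: posterior weight 1/5.
Sum the posterior weight over pairs where Isla is I^B i: 7/15.

7/15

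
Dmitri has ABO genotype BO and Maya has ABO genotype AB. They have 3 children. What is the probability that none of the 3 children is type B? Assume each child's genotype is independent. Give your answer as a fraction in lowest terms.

1/8

ABO cross BO × AB → 1/4 A, 1/2 B, 1/4 AB.
So P(type B) = 1/2 per child.
P(not type B) = 1/2 for one child; (1/2)^3 = 1/8.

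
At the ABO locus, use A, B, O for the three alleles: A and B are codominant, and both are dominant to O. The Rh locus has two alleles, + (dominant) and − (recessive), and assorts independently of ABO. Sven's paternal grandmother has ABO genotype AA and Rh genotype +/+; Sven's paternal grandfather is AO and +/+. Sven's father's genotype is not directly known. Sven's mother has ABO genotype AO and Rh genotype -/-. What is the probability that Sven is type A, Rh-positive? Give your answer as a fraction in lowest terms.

7/8

Sven's father's ABO genotype from AA × AO: 1/2 AA, 1/2 AO.
Crossing each possibility with the mother AO and summing P(type A): 1/2·1 + 1/2·3/4 = 7/8.
Similarly for Rh via the father's Rh distribution: P(Rh+) = 1.
Independent loci: 7/8 × 1 = 7/8.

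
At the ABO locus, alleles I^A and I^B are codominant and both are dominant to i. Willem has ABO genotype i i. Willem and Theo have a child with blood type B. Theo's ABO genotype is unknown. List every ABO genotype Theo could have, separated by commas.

For each candidate genotype of Theo, check whether crossing it with i i can produce every observed child phenotype.
  I^A I^A → possible child types {A} ✗
  I^A I^B → possible child types {A, B} ✓
  I^A i → possible child types {O, A} ✗
  I^B I^B → possible child types {B} ✓
  I^B i → possible child types {O, B} ✓
  i i → possible child types {O} ✗

I^A I^B, I^B I^B, I^B i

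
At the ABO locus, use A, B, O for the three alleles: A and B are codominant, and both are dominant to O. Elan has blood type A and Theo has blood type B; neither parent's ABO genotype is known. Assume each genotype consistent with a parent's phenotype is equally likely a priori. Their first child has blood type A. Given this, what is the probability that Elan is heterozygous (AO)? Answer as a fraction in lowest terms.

1/3

Possible genotypes: Elan ∈ {AA, AO}; Theo ∈ {BB, BO}.
Weight each parental genotype pair by prior × P(type-A child):
  AA × BO: posterior weight 2/3.
  AO × BO: posterior weight 1/3.
Sum the posterior weight over pairs where Elan is AO: 1/3.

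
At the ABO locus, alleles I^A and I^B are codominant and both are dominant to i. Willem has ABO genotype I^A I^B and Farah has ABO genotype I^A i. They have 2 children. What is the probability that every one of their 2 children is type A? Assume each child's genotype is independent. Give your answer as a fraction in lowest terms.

1/4

ABO cross I^A I^B × I^A i → 1/2 A, 1/4 B, 1/4 AB.
So P(type A) = 1/2 per child.
All 2 independent: (1/2)^2 = 1/4.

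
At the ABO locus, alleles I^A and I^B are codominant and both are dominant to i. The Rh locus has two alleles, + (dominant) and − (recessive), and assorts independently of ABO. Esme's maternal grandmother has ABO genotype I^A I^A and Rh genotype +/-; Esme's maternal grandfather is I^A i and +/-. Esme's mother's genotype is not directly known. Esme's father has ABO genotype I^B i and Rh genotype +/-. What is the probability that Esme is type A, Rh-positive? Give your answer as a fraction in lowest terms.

9/32

Esme's mother's ABO genotype from I^A I^A × I^A i: 1/2 I^A I^A, 1/2 I^A i.
Crossing each possibility with the father I^B i and summing P(type A): 1/2·1/2 + 1/2·1/4 = 3/8.
Similarly for Rh via the mother's Rh distribution: P(Rh+) = 3/4.
Independent loci: 3/8 × 3/4 = 9/32.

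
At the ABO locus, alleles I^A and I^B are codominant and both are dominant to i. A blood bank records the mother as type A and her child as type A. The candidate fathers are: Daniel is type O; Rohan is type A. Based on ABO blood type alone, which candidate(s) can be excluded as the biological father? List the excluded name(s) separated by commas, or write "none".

none

A candidate is excluded only if no genotype consistent with his phenotype could produce a type A child with a type A mother.
Every candidate has at least one consistent genotype combination, so none can be excluded.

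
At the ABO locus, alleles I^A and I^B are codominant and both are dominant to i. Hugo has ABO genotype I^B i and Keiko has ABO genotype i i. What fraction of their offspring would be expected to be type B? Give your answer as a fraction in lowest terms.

ABO cross I^B i × i i → offspring phenotypes: 1/2 O, 1/2 B.
So P(type B) = 1/2.

1/2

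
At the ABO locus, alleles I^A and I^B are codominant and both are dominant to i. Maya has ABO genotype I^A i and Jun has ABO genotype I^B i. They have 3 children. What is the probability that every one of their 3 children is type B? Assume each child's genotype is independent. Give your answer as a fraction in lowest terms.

ABO cross I^A i × I^B i → 1/4 O, 1/4 A, 1/4 B, 1/4 AB.
So P(type B) = 1/4 per child.
All 3 independent: (1/4)^3 = 1/64.

1/64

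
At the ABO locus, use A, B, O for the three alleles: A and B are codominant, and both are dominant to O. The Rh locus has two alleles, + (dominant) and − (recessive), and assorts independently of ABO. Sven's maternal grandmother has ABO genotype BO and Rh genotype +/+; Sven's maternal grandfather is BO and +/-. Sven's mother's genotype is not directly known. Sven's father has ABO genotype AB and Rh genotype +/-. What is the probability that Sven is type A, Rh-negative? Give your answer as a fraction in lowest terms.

Sven's mother's ABO genotype from BO × BO: 1/4 BB, 1/2 BO, 1/4 OO.
Crossing each possibility with the father AB and summing P(type A): 1/4·0 + 1/2·1/4 + 1/4·1/2 = 1/4.
Similarly for Rh via the mother's Rh distribution: P(Rh-) = 1/8.
Independent loci: 1/4 × 1/8 = 1/32.

1/32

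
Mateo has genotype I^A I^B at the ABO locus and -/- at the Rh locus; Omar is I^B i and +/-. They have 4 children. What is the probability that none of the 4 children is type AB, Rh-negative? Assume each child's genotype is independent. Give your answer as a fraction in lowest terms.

2401/4096

ABO cross I^A I^B × I^B i → 1/4 A, 1/2 B, 1/4 AB.
Rh cross -/- × +/- → 1/2 Rh+, 1/2 Rh-; so P(type AB, Rh-negative) = 1/4 × 1/2 = 1/8 per child.
P(not type AB, Rh-negative) = 7/8 for one child; (7/8)^4 = 2401/4096.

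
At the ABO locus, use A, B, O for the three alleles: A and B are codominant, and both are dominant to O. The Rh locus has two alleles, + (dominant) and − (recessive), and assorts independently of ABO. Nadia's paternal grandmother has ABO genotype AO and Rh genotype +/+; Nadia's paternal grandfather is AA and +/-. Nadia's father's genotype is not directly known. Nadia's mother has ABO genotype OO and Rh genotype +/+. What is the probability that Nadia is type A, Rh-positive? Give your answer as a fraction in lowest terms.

3/4

Nadia's father's ABO genotype from AO × AA: 1/2 AA, 1/2 AO.
Crossing each possibility with the mother OO and summing P(type A): 1/2·1 + 1/2·1/2 = 3/4.
Similarly for Rh via the father's Rh distribution: P(Rh+) = 1.
Independent loci: 3/4 × 1 = 3/4.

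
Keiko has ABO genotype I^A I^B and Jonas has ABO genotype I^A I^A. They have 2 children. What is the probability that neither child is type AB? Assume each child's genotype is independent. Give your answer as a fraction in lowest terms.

1/4

ABO cross I^A I^B × I^A I^A → 1/2 A, 1/2 AB.
So P(type AB) = 1/2 per child.
P(not type AB) = 1/2 for one child; (1/2)^2 = 1/4.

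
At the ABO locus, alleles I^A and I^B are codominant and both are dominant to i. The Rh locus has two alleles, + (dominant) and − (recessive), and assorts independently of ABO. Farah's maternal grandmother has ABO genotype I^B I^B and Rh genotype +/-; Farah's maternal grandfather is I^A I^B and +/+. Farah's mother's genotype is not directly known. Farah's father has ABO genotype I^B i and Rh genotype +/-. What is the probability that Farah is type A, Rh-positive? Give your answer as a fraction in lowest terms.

7/64

Farah's mother's ABO genotype from I^B I^B × I^A I^B: 1/2 I^A I^B, 1/2 I^B I^B.
Crossing each possibility with the father I^B i and summing P(type A): 1/2·1/4 + 1/2·0 = 1/8.
Similarly for Rh via the mother's Rh distribution: P(Rh+) = 7/8.
Independent loci: 1/8 × 7/8 = 7/64.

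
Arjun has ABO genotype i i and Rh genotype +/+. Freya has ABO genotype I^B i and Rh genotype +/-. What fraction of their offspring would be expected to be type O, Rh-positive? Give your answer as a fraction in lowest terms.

ABO cross i i × I^B i → offspring phenotypes: 1/2 O, 1/2 B.
Rh cross +/+ × +/- → 1 Rh+.
Independent loci: P(type O, Rh-positive) = 1/2 × 1 = 1/2.

1/2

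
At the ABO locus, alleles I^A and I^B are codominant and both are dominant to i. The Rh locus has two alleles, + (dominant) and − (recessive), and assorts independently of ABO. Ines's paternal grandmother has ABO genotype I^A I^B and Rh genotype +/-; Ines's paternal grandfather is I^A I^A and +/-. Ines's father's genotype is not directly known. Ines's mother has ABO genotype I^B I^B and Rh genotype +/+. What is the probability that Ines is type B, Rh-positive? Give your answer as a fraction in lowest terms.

Ines's father's ABO genotype from I^A I^B × I^A I^A: 1/2 I^A I^A, 1/2 I^A I^B.
Crossing each possibility with the mother I^B I^B and summing P(type B): 1/2·0 + 1/2·1/2 = 1/4.
Similarly for Rh via the father's Rh distribution: P(Rh+) = 1.
Independent loci: 1/4 × 1 = 1/4.

1/4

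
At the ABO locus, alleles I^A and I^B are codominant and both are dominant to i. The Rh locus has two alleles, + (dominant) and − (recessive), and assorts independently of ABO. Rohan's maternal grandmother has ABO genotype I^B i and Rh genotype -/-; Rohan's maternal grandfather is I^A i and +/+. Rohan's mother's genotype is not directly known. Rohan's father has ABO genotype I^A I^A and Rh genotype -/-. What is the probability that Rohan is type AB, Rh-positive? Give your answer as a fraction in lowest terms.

1/8

Rohan's mother's ABO genotype from I^B i × I^A i: 1/4 I^A I^B, 1/4 I^A i, 1/4 I^B i, 1/4 i i.
Crossing each possibility with the father I^A I^A and summing P(type AB): 1/4·1/2 + 1/4·0 + 1/4·1/2 + 1/4·0 = 1/4.
Similarly for Rh via the mother's Rh distribution: P(Rh+) = 1/2.
Independent loci: 1/4 × 1/2 = 1/8.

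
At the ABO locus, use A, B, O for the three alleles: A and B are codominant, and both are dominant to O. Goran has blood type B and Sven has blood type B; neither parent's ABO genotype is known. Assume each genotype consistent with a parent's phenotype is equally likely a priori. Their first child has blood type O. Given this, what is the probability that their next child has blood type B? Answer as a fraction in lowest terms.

Possible genotypes: Goran ∈ {BB, BO}; Sven ∈ {BB, BO}.
Weight each parental genotype pair by prior × P(type-O child):
  BO × BO: posterior weight 1; P(next child type B) = 3/4.
Weighted sum = 3/4.

3/4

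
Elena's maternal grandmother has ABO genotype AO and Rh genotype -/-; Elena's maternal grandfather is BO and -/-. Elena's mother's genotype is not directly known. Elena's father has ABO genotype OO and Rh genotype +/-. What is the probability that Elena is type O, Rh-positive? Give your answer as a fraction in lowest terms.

Elena's mother's ABO genotype from AO × BO: 1/4 AB, 1/4 AO, 1/4 BO, 1/4 OO.
Crossing each possibility with the father OO and summing P(type O): 1/4·0 + 1/4·1/2 + 1/4·1/2 + 1/4·1 = 1/2.
Similarly for Rh via the mother's Rh distribution: P(Rh+) = 1/2.
Independent loci: 1/2 × 1/2 = 1/4.

1/4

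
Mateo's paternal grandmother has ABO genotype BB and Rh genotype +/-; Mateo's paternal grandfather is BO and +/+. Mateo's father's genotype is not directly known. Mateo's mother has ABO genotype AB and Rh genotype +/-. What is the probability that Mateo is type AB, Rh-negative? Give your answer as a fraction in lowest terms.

3/64

Mateo's father's ABO genotype from BB × BO: 1/2 BB, 1/2 BO.
Crossing each possibility with the mother AB and summing P(type AB): 1/2·1/2 + 1/2·1/4 = 3/8.
Similarly for Rh via the father's Rh distribution: P(Rh-) = 1/8.
Independent loci: 3/8 × 1/8 = 3/64.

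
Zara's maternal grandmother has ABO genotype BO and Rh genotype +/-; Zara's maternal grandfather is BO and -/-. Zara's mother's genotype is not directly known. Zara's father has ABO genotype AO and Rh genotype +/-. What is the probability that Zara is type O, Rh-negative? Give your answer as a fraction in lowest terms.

3/32

Zara's mother's ABO genotype from BO × BO: 1/4 BB, 1/2 BO, 1/4 OO.
Crossing each possibility with the father AO and summing P(type O): 1/4·0 + 1/2·1/4 + 1/4·1/2 = 1/4.
Similarly for Rh via the mother's Rh distribution: P(Rh-) = 3/8.
Independent loci: 1/4 × 3/8 = 3/32.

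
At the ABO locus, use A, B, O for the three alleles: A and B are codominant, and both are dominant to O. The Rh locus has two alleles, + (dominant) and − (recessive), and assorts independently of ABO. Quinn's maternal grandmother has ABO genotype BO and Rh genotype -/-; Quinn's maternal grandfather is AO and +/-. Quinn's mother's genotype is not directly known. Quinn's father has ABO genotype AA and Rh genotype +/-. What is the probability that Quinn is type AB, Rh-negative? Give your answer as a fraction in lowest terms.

3/32

Quinn's mother's ABO genotype from BO × AO: 1/4 AB, 1/4 AO, 1/4 BO, 1/4 OO.
Crossing each possibility with the father AA and summing P(type AB): 1/4·1/2 + 1/4·0 + 1/4·1/2 + 1/4·0 = 1/4.
Similarly for Rh via the mother's Rh distribution: P(Rh-) = 3/8.
Independent loci: 1/4 × 3/8 = 3/32.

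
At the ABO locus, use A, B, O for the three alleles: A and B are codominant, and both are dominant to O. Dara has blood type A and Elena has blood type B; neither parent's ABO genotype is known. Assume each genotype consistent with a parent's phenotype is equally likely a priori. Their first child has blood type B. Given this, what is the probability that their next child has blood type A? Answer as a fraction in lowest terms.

1/12

Possible genotypes: Dara ∈ {AA, AO}; Elena ∈ {BB, BO}.
Weight each parental genotype pair by prior × P(type-B child):
  AO × BB: posterior weight 2/3; P(next child type A) = 0.
  AO × BO: posterior weight 1/3; P(next child type A) = 1/4.
Weighted sum = 1/12.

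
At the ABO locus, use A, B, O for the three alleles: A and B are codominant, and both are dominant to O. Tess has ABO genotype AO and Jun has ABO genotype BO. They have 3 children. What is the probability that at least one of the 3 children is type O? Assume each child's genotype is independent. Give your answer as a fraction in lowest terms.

ABO cross AO × BO → 1/4 O, 1/4 A, 1/4 B, 1/4 AB.
So P(type O) = 1/4 per child.
P(none) = (3/4)^3 = 27/64; P(at least one) = 1 − 27/64 = 37/64.

37/64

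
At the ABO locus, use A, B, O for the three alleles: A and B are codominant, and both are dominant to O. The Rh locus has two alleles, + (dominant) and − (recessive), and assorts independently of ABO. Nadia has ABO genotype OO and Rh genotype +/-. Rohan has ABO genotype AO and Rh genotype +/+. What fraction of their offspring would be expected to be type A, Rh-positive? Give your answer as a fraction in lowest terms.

1/2

ABO cross OO × AO → offspring phenotypes: 1/2 O, 1/2 A.
Rh cross +/- × +/+ → 1 Rh+.
Independent loci: P(type A, Rh-positive) = 1/2 × 1 = 1/2.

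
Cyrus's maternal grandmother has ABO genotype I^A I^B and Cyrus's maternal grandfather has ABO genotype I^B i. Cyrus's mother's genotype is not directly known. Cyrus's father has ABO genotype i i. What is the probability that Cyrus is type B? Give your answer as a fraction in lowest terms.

1/2

Cyrus's mother's ABO genotype from I^A I^B × I^B i: 1/4 I^A I^B, 1/4 I^A i, 1/4 I^B I^B, 1/4 I^B i.
Crossing each possibility with the father i i and summing P(type B): 1/4·1/2 + 1/4·0 + 1/4·1 + 1/4·1/2 = 1/2.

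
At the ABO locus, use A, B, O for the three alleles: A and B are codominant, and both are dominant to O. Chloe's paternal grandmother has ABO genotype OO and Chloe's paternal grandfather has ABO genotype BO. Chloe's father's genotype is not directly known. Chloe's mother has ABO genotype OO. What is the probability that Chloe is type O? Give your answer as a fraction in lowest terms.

3/4

Chloe's father's ABO genotype from OO × BO: 1/2 BO, 1/2 OO.
Crossing each possibility with the mother OO and summing P(type O): 1/2·1/2 + 1/2·1 = 3/4.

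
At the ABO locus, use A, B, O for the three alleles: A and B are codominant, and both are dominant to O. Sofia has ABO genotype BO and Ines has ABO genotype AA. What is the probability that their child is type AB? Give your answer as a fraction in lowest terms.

ABO cross BO × AA → offspring phenotypes: 1/2 A, 1/2 AB.
So P(type AB) = 1/2.

1/2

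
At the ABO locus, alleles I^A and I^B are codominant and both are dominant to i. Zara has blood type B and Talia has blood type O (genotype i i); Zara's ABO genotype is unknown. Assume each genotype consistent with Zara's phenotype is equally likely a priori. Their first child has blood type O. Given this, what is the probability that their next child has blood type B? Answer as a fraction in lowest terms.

1/2

Possible genotypes: Zara ∈ {I^B I^B, I^B i}; Talia ∈ {i i}.
Weight each parental genotype pair by prior × P(type-O child):
  I^B i × i i: posterior weight 1; P(next child type B) = 1/2.
Weighted sum = 1/2.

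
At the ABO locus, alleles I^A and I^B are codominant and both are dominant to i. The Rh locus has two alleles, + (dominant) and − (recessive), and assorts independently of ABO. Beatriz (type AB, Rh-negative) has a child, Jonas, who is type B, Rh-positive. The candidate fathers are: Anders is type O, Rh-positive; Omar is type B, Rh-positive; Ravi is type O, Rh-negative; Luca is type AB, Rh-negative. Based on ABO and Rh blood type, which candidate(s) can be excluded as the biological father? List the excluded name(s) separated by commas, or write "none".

A candidate is excluded only if no genotype consistent with his phenotype could produce a type B, Rh-positive child with a type AB, Rh-negative mother.
Ravi (type O, Rh-): no genotype consistent with that phenotype can produce a type-B Rh+ child with a type-AB mother.
Luca (type AB, Rh-): no genotype consistent with that phenotype can produce a type-B Rh+ child with a type-AB mother.

Ravi, Luca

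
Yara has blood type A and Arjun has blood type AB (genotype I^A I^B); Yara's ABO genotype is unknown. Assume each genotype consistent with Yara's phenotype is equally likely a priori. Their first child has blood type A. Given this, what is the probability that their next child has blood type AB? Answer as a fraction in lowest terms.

Possible genotypes: Yara ∈ {I^A I^A, I^A i}; Arjun ∈ {I^A I^B}.
Weight each parental genotype pair by prior × P(type-A child):
  I^A I^A × I^A I^B: posterior weight 1/2; P(next child type AB) = 1/2.
  I^A i × I^A I^B: posterior weight 1/2; P(next child type AB) = 1/4.
Weighted sum = 3/8.

3/8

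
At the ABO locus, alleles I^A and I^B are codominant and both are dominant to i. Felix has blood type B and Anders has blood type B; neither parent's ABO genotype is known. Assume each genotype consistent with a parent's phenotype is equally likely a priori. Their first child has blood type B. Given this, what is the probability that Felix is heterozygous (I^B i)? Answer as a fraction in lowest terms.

Possible genotypes: Felix ∈ {I^B I^B, I^B i}; Anders ∈ {I^B I^B, I^B i}.
Weight each parental genotype pair by prior × P(type-B child):
  I^B I^B × I^B I^B: posterior weight 4/15.
  I^B I^B × I^B i: posterior weight 4/15.
  I^B i × I^B I^B: posterior weight 4/15.
  I^B i × I^B i: posterior weight 1/5.
Sum the posterior weight over pairs where Felix is I^B i: 7/15.

7/15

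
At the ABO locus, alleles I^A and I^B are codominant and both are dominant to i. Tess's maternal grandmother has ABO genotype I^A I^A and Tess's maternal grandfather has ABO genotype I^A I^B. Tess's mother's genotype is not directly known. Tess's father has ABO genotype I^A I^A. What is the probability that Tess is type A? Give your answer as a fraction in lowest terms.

Tess's mother's ABO genotype from I^A I^A × I^A I^B: 1/2 I^A I^A, 1/2 I^A I^B.
Crossing each possibility with the father I^A I^A and summing P(type A): 1/2·1 + 1/2·1/2 = 3/4.

3/4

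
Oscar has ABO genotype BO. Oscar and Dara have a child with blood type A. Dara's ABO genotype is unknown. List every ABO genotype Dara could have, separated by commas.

For each candidate genotype of Dara, check whether crossing it with BO can produce every observed child phenotype.
  AA → possible child types {A, AB} ✓
  AB → possible child types {A, B, AB} ✓
  AO → possible child types {O, A, B, AB} ✓
  BB → possible child types {B} ✗
  BO → possible child types {O, B} ✗
  OO → possible child types {O, B} ✗

AA, AB, AO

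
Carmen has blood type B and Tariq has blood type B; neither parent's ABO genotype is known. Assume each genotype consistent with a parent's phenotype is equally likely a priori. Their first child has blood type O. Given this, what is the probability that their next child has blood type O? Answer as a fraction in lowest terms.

Possible genotypes: Carmen ∈ {I^B I^B, I^B i}; Tariq ∈ {I^B I^B, I^B i}.
Weight each parental genotype pair by prior × P(type-O child):
  I^B i × I^B i: posterior weight 1; P(next child type O) = 1/4.
Weighted sum = 1/4.

1/4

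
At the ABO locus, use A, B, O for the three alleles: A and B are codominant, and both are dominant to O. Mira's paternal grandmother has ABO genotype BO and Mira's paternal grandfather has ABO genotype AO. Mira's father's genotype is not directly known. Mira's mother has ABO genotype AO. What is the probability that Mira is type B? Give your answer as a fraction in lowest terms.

1/8

Mira's father's ABO genotype from BO × AO: 1/4 AB, 1/4 AO, 1/4 BO, 1/4 OO.
Crossing each possibility with the mother AO and summing P(type B): 1/4·1/4 + 1/4·0 + 1/4·1/4 + 1/4·0 = 1/8.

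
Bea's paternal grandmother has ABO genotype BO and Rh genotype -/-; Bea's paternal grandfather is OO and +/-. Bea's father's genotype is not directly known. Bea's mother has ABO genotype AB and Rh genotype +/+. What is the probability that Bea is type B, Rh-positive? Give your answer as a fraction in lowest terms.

Bea's father's ABO genotype from BO × OO: 1/2 BO, 1/2 OO.
Crossing each possibility with the mother AB and summing P(type B): 1/2·1/2 + 1/2·1/2 = 1/2.
Similarly for Rh via the father's Rh distribution: P(Rh+) = 1.
Independent loci: 1/2 × 1 = 1/2.

1/2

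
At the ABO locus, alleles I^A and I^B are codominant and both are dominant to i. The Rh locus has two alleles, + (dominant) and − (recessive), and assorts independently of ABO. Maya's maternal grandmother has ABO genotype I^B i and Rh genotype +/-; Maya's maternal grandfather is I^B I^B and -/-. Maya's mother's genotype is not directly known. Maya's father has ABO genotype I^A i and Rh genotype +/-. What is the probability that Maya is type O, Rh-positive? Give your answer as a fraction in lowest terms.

5/64

Maya's mother's ABO genotype from I^B i × I^B I^B: 1/2 I^B I^B, 1/2 I^B i.
Crossing each possibility with the father I^A i and summing P(type O): 1/2·0 + 1/2·1/4 = 1/8.
Similarly for Rh via the mother's Rh distribution: P(Rh+) = 5/8.
Independent loci: 1/8 × 5/8 = 5/64.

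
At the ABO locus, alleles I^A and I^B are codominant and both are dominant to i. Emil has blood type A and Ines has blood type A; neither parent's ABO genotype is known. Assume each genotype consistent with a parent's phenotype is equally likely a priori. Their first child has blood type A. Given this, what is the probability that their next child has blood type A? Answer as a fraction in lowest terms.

19/20

Possible genotypes: Emil ∈ {I^A I^A, I^A i}; Ines ∈ {I^A I^A, I^A i}.
Weight each parental genotype pair by prior × P(type-A child):
  I^A I^A × I^A I^A: posterior weight 4/15; P(next child type A) = 1.
  I^A I^A × I^A i: posterior weight 4/15; P(next child type A) = 1.
  I^A i × I^A I^A: posterior weight 4/15; P(next child type A) = 1.
  I^A i × I^A i: posterior weight 1/5; P(next child type A) = 3/4.
Weighted sum = 19/20.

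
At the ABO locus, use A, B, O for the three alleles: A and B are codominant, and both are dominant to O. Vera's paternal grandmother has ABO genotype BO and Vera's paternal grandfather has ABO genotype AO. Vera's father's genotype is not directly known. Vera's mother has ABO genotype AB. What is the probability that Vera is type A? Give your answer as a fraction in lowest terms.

3/8

Vera's father's ABO genotype from BO × AO: 1/4 AB, 1/4 AO, 1/4 BO, 1/4 OO.
Crossing each possibility with the mother AB and summing P(type A): 1/4·1/4 + 1/4·1/2 + 1/4·1/4 + 1/4·1/2 = 3/8.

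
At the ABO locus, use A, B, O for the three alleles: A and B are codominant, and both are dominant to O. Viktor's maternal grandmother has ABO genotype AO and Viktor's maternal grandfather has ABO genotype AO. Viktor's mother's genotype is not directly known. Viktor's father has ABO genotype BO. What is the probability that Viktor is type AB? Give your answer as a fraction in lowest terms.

1/4

Viktor's mother's ABO genotype from AO × AO: 1/4 AA, 1/2 AO, 1/4 OO.
Crossing each possibility with the father BO and summing P(type AB): 1/4·1/2 + 1/2·1/4 + 1/4·0 = 1/4.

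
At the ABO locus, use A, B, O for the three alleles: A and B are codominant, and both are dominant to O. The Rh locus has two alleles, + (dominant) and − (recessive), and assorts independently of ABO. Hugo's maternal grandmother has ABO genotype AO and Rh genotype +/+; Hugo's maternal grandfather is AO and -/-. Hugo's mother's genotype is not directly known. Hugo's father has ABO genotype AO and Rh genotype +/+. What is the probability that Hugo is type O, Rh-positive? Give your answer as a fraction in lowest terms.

1/4

Hugo's mother's ABO genotype from AO × AO: 1/4 AA, 1/2 AO, 1/4 OO.
Crossing each possibility with the father AO and summing P(type O): 1/4·0 + 1/2·1/4 + 1/4·1/2 = 1/4.
Similarly for Rh via the mother's Rh distribution: P(Rh+) = 1.
Independent loci: 1/4 × 1 = 1/4.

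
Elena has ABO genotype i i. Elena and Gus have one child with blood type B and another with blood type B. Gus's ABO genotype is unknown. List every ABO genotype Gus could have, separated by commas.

I^A I^B, I^B I^B, I^B i

For each candidate genotype of Gus, check whether crossing it with i i can produce every observed child phenotype.
  I^A I^A → possible child types {A} ✗
  I^A I^B → possible child types {A, B} ✓
  I^A i → possible child types {O, A} ✗
  I^B I^B → possible child types {B} ✓
  I^B i → possible child types {O, B} ✓
  i i → possible child types {O} ✗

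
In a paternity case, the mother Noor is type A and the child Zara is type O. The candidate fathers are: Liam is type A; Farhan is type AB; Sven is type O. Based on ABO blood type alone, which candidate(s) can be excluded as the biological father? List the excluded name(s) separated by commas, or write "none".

A candidate is excluded only if no genotype consistent with his phenotype could produce a type O child with a type A mother.
Farhan (type AB): no genotype consistent with that phenotype can produce a type-O child with a type-A mother.

Farhan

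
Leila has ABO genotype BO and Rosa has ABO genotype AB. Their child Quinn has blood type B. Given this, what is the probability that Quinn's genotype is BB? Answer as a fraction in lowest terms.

Cross BO × AB → 1/4 AB, 1/4 AO, 1/4 BB, 1/4 BO.
Type-B genotypes among offspring: BB (1/4), BO (1/4); total 1/2.
P(BB | type B) = (1/4) / (1/2) = 1/2.

1/2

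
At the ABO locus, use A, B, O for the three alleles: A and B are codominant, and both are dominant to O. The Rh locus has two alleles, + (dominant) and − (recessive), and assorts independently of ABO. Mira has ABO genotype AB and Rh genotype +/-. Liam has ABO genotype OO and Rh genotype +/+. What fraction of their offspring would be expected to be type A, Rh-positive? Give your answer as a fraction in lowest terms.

ABO cross AB × OO → offspring phenotypes: 1/2 A, 1/2 B.
Rh cross +/- × +/+ → 1 Rh+.
Independent loci: P(type A, Rh-positive) = 1/2 × 1 = 1/2.

1/2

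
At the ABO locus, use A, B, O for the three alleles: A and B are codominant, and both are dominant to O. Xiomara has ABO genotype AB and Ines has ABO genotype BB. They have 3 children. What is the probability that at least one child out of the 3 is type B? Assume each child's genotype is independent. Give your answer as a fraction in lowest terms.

7/8

ABO cross AB × BB → 1/2 B, 1/2 AB.
So P(type B) = 1/2 per child.
P(none) = (1/2)^3 = 1/8; P(at least one) = 1 − 1/8 = 7/8.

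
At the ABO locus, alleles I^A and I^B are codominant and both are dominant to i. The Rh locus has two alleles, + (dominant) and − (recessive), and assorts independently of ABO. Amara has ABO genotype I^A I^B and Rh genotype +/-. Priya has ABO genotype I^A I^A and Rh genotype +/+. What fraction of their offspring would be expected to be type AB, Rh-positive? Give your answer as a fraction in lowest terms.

ABO cross I^A I^B × I^A I^A → offspring phenotypes: 1/2 A, 1/2 AB.
Rh cross +/- × +/+ → 1 Rh+.
Independent loci: P(type AB, Rh-positive) = 1/2 × 1 = 1/2.

1/2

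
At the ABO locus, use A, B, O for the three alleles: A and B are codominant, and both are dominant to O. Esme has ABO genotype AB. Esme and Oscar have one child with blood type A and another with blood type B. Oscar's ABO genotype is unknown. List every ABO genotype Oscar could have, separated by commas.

For each candidate genotype of Oscar, check whether crossing it with AB can produce every observed child phenotype.
  AA → possible child types {A, AB} ✗
  AB → possible child types {A, B, AB} ✓
  AO → possible child types {A, B, AB} ✓
  BB → possible child types {B, AB} ✗
  BO → possible child types {A, B, AB} ✓
  OO → possible child types {A, B} ✓

AB, AO, BO, OO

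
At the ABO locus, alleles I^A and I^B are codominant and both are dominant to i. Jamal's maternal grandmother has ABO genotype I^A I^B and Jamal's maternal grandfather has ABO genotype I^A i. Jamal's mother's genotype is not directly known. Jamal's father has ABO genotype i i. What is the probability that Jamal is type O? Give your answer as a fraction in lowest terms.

1/4

Jamal's mother's ABO genotype from I^A I^B × I^A i: 1/4 I^A I^A, 1/4 I^A I^B, 1/4 I^A i, 1/4 I^B i.
Crossing each possibility with the father i i and summing P(type O): 1/4·0 + 1/4·0 + 1/4·1/2 + 1/4·1/2 = 1/4.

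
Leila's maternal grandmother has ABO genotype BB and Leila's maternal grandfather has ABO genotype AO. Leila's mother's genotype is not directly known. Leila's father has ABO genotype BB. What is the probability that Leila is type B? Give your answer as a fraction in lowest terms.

Leila's mother's ABO genotype from BB × AO: 1/2 AB, 1/2 BO.
Crossing each possibility with the father BB and summing P(type B): 1/2·1/2 + 1/2·1 = 3/4.

3/4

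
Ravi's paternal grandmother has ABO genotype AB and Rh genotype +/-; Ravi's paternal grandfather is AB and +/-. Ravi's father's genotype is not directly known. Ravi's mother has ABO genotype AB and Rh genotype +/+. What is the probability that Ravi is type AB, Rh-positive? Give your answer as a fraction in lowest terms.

1/2

Ravi's father's ABO genotype from AB × AB: 1/4 AA, 1/2 AB, 1/4 BB.
Crossing each possibility with the mother AB and summing P(type AB): 1/4·1/2 + 1/2·1/2 + 1/4·1/2 = 1/2.
Similarly for Rh via the father's Rh distribution: P(Rh+) = 1.
Independent loci: 1/2 × 1 = 1/2.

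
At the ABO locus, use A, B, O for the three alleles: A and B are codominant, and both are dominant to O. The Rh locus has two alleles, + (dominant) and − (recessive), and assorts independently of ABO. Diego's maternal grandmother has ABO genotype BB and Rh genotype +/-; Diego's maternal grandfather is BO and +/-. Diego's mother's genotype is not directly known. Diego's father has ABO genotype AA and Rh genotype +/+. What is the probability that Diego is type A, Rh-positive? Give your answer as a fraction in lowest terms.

1/4

Diego's mother's ABO genotype from BB × BO: 1/2 BB, 1/2 BO.
Crossing each possibility with the father AA and summing P(type A): 1/2·0 + 1/2·1/2 = 1/4.
Similarly for Rh via the mother's Rh distribution: P(Rh+) = 1.
Independent loci: 1/4 × 1 = 1/4.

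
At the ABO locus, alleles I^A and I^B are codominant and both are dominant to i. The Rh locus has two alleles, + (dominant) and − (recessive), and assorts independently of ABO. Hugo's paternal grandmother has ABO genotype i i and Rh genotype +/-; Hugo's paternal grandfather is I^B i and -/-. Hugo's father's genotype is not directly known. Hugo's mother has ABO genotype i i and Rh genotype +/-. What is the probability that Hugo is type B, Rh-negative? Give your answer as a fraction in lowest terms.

Hugo's father's ABO genotype from i i × I^B i: 1/2 I^B i, 1/2 i i.
Crossing each possibility with the mother i i and summing P(type B): 1/2·1/2 + 1/2·0 = 1/4.
Similarly for Rh via the father's Rh distribution: P(Rh-) = 3/8.
Independent loci: 1/4 × 3/8 = 3/32.

3/32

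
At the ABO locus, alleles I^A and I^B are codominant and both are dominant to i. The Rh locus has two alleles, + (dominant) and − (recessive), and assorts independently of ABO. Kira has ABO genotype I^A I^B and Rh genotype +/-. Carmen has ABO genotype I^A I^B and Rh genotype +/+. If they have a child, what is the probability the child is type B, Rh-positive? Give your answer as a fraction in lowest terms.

ABO cross I^A I^B × I^A I^B → offspring phenotypes: 1/4 A, 1/4 B, 1/2 AB.
Rh cross +/- × +/+ → 1 Rh+.
Independent loci: P(type B, Rh-positive) = 1/4 × 1 = 1/4.

1/4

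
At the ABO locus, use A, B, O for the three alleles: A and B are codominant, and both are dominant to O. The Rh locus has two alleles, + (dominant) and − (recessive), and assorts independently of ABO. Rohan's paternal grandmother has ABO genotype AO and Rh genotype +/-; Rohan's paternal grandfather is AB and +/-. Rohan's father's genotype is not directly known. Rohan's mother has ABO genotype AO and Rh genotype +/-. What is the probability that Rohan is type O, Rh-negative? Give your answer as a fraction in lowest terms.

1/32

Rohan's father's ABO genotype from AO × AB: 1/4 AA, 1/4 AB, 1/4 AO, 1/4 BO.
Crossing each possibility with the mother AO and summing P(type O): 1/4·0 + 1/4·0 + 1/4·1/4 + 1/4·1/4 = 1/8.
Similarly for Rh via the father's Rh distribution: P(Rh-) = 1/4.
Independent loci: 1/8 × 1/4 = 1/32.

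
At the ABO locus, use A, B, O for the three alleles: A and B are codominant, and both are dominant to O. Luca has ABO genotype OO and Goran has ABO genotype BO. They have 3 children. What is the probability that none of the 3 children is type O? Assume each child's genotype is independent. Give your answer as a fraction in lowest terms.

1/8

ABO cross OO × BO → 1/2 O, 1/2 B.
So P(type O) = 1/2 per child.
P(not type O) = 1/2 for one child; (1/2)^3 = 1/8.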